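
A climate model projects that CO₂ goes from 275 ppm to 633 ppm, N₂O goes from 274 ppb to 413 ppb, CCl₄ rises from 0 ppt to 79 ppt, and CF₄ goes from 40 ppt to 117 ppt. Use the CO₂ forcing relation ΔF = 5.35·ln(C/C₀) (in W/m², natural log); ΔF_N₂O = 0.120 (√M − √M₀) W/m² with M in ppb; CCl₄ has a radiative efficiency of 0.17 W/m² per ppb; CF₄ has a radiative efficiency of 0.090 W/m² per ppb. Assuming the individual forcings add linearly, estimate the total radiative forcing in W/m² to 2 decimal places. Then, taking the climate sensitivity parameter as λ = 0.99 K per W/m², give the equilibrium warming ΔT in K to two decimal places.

CO₂: 5.35 × ln(633/275) = 5.35 × ln(2.30182) = 5.35 × 0.83370 = 4.4603 W/m².
N₂O: 0.120 × (√413 − √274) = 0.120 × (20.3224 − 16.5529) = 0.120 × 3.7695 = 0.4523 W/m².
CCl₄: Δ = 79 − 0 = 79 ppt = 0.079 ppb; ΔF = 0.17 × 0.079 = 0.0134 W/m².
CF₄: Δ = 117 − 40 = 77 ppt = 0.077 ppb; ΔF = 0.090 × 0.077 = 0.0069 W/m².
Total ΔF = 4.4603 + 0.4523 + 0.0134 + 0.0069 = 4.9329 W/m².
ΔT = λ ΔF = 0.99 × 4.93 = 4.8807 K.

ΔF = 4.93 W/m²; ΔT = 4.88 K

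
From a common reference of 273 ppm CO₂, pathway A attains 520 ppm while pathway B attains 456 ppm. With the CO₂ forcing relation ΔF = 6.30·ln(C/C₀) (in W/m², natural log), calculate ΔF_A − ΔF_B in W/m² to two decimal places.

ΔF_A − ΔF_B = 0.83 W/m²

ΔF_A = 6.30 ln(520/273) = 6.30 × 0.64436 = 4.0595 W/m².
ΔF_B = 6.30 ln(456/273) = 6.30 × 0.51302 = 3.2320 W/m².
Difference: 4.0595 − 3.2320 = 0.8275 W/m².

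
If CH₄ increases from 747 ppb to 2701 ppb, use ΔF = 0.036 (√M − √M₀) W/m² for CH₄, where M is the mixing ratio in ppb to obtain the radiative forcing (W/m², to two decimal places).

CH₄: 0.036 × (√2701 − √747) = 0.036 × (51.9711 − 27.3313) = 0.036 × 24.6398 = 0.8870 W/m².

ΔF = 0.89 W/m²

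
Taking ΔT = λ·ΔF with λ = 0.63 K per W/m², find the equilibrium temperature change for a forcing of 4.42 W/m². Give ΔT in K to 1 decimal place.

ΔT = 2.8 K

ΔT = λ ΔF = 0.63 × 4.42 = 2.7846 K.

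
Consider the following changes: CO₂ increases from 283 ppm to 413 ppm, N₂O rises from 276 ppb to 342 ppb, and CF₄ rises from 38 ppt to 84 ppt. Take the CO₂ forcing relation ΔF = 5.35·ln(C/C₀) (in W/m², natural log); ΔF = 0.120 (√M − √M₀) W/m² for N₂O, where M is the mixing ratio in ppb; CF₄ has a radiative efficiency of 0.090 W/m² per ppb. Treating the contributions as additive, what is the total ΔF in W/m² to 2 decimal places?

ΔF = 2.25 W/m²

CO₂: 5.35 × ln(413/283) = 5.35 × ln(1.45936) = 5.35 × 0.37800 = 2.0223 W/m².
N₂O: 0.120 × (√342 − √276) = 0.120 × (18.4932 − 16.6132) = 0.120 × 1.8800 = 0.2256 W/m².
CF₄: Δ = 84 − 38 = 46 ppt = 0.046 ppb; ΔF = 0.090 × 0.046 = 0.0041 W/m².
Total ΔF = 2.0223 + 0.2256 + 0.0041 = 2.2520 W/m².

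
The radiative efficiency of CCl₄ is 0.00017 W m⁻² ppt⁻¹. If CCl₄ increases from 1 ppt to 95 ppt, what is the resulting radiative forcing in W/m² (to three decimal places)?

ΔF = 0.016 W/m²

CCl₄: ΔF = 0.00017 × (95 − 1) = 0.00017 × 94 = 0.0160 W/m².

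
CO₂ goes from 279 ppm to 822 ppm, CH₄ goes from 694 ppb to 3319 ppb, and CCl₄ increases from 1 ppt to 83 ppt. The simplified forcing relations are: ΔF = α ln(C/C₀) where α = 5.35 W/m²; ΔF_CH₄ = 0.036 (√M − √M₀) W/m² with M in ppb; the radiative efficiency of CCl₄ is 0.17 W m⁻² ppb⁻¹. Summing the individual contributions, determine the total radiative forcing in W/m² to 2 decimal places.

CO₂: 5.35 × ln(822/279) = 5.35 × ln(2.94624) = 5.35 × 1.08053 = 5.7808 W/m².
CH₄: 0.036 × (√3319 − √694) = 0.036 × (57.6108 − 26.3439) = 0.036 × 31.2669 = 1.1256 W/m².
CCl₄: Δ = 83 − 1 = 82 ppt = 0.082 ppb; ΔF = 0.17 × 0.082 = 0.0139 W/m².
Total ΔF = 5.7808 + 1.1256 + 0.0139 = 6.9203 W/m².

ΔF = 6.92 W/m²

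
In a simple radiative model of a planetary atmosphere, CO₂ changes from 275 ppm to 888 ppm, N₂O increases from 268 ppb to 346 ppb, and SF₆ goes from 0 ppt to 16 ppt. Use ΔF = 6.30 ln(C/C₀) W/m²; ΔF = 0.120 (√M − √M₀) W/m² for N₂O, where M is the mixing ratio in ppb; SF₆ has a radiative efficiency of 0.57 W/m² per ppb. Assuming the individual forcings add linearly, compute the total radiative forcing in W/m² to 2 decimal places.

CO₂: 6.30 × ln(888/275) = 6.30 × ln(3.22909) = 6.30 × 1.17220 = 7.3849 W/m².
N₂O: 0.120 × (√346 − √268) = 0.120 × (18.6011 − 16.3707) = 0.120 × 2.2304 = 0.2676 W/m².
SF₆: Δ = 16 − 0 = 16 ppt = 0.016 ppb; ΔF = 0.57 × 0.016 = 0.0091 W/m².
Total ΔF = 7.3849 + 0.2676 + 0.0091 = 7.6616 W/m².

ΔF = 7.66 W/m²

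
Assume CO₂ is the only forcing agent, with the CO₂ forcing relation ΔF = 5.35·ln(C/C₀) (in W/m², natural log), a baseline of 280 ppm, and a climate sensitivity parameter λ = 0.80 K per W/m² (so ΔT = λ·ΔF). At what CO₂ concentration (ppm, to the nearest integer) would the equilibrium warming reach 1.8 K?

C ≈ 426 ppm

Required forcing: ΔF = ΔT/λ = 1.8/0.80 = 2.2500 W/m².
Then ln(C/280) = ΔF/5.35 = 2.2500/5.35 = 0.42056.
So C = 280 × e^0.42056 = 280 × 1.52281 = 426.39 ppm.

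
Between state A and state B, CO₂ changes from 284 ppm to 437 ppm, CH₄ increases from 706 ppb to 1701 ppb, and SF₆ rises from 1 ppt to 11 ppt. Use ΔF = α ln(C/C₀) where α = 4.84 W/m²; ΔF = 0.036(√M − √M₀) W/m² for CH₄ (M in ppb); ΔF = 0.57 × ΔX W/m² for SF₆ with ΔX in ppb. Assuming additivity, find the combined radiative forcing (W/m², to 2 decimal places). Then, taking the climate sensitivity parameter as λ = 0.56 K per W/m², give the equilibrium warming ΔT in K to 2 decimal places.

ΔF = 2.62 W/m²; ΔT = 1.47 K

CO₂: 4.84 × ln(437/284) = 4.84 × ln(1.53873) = 4.84 × 0.43096 = 2.0858 W/m².
CH₄: 0.036 × (√1701 − √706) = 0.036 × (41.2432 − 26.5707) = 0.036 × 14.6725 = 0.5282 W/m².
SF₆: Δ = 11 − 1 = 10 ppt = 0.010 ppb; ΔF = 0.57 × 0.010 = 0.0057 W/m².
Total ΔF = 2.0858 + 0.5282 + 0.0057 = 2.6197 W/m².
ΔT = λ ΔF = 0.56 × 2.62 = 1.4672 K.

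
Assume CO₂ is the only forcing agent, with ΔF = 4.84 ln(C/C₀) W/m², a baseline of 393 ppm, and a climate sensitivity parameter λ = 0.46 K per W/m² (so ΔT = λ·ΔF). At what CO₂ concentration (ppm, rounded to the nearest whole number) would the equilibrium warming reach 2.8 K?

Required forcing: ΔF = ΔT/λ = 2.8/0.46 = 6.0870 W/m².
Then ln(C/393) = ΔF/4.84 = 6.0870/4.84 = 1.25764.
So C = 393 × e^1.25764 = 393 × 3.51711 = 1382.22 ppm.

C ≈ 1382 ppm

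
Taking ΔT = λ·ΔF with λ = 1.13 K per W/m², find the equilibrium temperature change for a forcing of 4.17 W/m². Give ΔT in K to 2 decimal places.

ΔT = 4.71 K

ΔT = λ ΔF = 1.13 × 4.17 = 4.7121 K.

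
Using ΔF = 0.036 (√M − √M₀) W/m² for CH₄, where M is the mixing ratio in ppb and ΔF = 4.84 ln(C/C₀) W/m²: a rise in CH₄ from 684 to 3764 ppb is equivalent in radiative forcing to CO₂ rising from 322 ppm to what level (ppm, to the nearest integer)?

CH₄ forcing: 0.036 × (√3764 − √684) = 0.036 × (61.3514 − 26.1534) = 0.036 × 35.1980 = 1.26713 W/m².
Set 4.84 ln(C/322) = 1.26713: ln(C/322) = 1.26713/4.84 = 0.26180, so C = 322 × e^0.26180 = 322 × 1.29927 = 418.36 ppm.

C ≈ 418 ppm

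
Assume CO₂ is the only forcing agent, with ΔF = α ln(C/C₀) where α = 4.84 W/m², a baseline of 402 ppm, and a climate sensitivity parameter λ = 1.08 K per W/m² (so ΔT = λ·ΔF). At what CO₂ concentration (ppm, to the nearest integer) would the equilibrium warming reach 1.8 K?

Required forcing: ΔF = ΔT/λ = 1.8/1.08 = 1.6667 W/m².
Then ln(C/402) = ΔF/4.84 = 1.6667/4.84 = 0.34436.
So C = 402 × e^0.34436 = 402 × 1.41109 = 567.26 ppm.

C ≈ 567 ppm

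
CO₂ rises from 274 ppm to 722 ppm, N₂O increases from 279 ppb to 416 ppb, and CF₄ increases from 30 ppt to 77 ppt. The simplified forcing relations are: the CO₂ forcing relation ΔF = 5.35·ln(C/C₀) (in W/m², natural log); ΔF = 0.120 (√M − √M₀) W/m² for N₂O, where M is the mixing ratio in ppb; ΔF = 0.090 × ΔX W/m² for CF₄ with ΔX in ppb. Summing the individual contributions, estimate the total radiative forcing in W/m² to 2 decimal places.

CO₂: 5.35 × ln(722/274) = 5.35 × ln(2.63504) = 5.35 × 0.96890 = 5.1836 W/m².
N₂O: 0.120 × (√416 − √279) = 0.120 × (20.3961 − 16.7033) = 0.120 × 3.6928 = 0.4431 W/m².
CF₄: Δ = 77 − 30 = 47 ppt = 0.047 ppb; ΔF = 0.090 × 0.047 = 0.0042 W/m².
Total ΔF = 5.1836 + 0.4431 + 0.0042 = 5.6309 W/m².

ΔF = 5.63 W/m²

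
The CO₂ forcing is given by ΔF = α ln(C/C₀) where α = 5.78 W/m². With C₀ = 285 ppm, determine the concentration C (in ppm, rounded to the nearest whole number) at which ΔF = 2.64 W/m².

Set 5.78 ln(C/285) = 2.64, so ln(C/285) = 2.64/5.78 = 0.45675.
Then C/285 = e^0.45675 = 1.57893, giving C = 285 × 1.57893 = 450.00 ppm.

C ≈ 450 ppm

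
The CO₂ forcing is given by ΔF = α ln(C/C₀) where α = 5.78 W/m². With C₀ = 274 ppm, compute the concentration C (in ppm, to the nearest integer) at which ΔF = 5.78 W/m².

Set 5.78 ln(C/274) = 5.78, so ln(C/274) = 5.78/5.78 = 1.00000.
Then C/274 = e^1.00000 = 2.71828, giving C = 274 × 2.71828 = 744.81 ppm.

C ≈ 745 ppm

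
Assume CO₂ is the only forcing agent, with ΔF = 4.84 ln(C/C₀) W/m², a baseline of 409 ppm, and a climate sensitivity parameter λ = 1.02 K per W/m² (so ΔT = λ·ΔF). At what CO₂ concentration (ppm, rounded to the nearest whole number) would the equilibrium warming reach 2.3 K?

C ≈ 652 ppm

Required forcing: ΔF = ΔT/λ = 2.3/1.02 = 2.2549 W/m².
Then ln(C/409) = ΔF/4.84 = 2.2549/4.84 = 0.46589.
So C = 409 × e^0.46589 = 409 × 1.59343 = 651.71 ppm.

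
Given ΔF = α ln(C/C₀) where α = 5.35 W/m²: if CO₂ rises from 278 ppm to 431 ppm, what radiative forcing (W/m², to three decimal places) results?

CO₂: 5.35 × ln(431/278) = 5.35 × ln(1.55036) = 5.35 × 0.43849 = 2.3459 W/m².

ΔF = 2.346 W/m²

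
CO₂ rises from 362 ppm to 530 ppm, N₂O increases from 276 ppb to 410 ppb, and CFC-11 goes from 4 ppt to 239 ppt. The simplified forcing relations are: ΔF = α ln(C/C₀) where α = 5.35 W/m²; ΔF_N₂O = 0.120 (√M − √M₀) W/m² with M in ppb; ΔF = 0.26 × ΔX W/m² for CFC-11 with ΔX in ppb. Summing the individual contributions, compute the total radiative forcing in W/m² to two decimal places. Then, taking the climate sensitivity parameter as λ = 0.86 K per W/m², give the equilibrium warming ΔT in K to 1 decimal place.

ΔF = 2.54 W/m²; ΔT = 2.2 K

CO₂: 5.35 × ln(530/362) = 5.35 × ln(1.46409) = 5.35 × 0.38123 = 2.0396 W/m².
N₂O: 0.120 × (√410 − √276) = 0.120 × (20.2485 − 16.6132) = 0.120 × 3.6353 = 0.4362 W/m².
CFC-11: Δ = 239 − 4 = 235 ppt = 0.235 ppb; ΔF = 0.26 × 0.235 = 0.0611 W/m².
Total ΔF = 2.0396 + 0.4362 + 0.0611 = 2.5369 W/m².
ΔT = λ ΔF = 0.86 × 2.54 = 2.1844 K.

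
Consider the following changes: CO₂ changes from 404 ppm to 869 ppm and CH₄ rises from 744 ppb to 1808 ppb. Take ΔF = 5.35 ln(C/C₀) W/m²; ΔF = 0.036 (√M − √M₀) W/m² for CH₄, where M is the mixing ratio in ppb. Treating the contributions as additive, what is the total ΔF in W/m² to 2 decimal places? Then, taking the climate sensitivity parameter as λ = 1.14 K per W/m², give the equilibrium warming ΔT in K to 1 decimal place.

ΔF = 4.65 W/m²; ΔT = 5.3 K

CO₂: 5.35 × ln(869/404) = 5.35 × ln(2.15099) = 5.35 × 0.76593 = 4.0977 W/m².
CH₄: 0.036 × (√1808 − √744) = 0.036 × (42.5206 − 27.2764) = 0.036 × 15.2442 = 0.5488 W/m².
Total ΔF = 4.0977 + 0.5488 = 4.6465 W/m².
ΔT = λ ΔF = 1.14 × 4.65 = 5.3010 K.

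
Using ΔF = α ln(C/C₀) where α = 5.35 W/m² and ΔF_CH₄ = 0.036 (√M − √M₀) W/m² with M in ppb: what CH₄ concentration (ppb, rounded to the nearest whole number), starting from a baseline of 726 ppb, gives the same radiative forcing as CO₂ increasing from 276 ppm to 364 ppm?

M ≈ 4634 ppb

CO₂ forcing: 5.35 × ln(364/276) = 5.35 × 0.276753 = 1.48063 W/m².
Set 0.036(√M − √726) = 1.48063: √M = 1.48063/0.036 + √726 = 41.1286 + 26.9444 = 68.0730.
M = (68.0730)² = 4633.93 ppb.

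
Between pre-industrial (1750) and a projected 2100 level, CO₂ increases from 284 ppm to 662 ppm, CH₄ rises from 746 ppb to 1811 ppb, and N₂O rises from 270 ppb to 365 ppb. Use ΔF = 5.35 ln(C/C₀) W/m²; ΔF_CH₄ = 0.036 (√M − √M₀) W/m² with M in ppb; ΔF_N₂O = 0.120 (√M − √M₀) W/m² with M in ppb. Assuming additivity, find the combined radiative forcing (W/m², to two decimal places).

CO₂: 5.35 × ln(662/284) = 5.35 × ln(2.33099) = 5.35 × 0.84629 = 4.5277 W/m².
CH₄: 0.036 × (√1811 − √746) = 0.036 × (42.5558 − 27.3130) = 0.036 × 15.2428 = 0.5487 W/m².
N₂O: 0.120 × (√365 − √270) = 0.120 × (19.1050 − 16.4317) = 0.120 × 2.6733 = 0.3208 W/m².
Total ΔF = 4.5277 + 0.5487 + 0.3208 = 5.3972 W/m².

ΔF = 5.40 W/m²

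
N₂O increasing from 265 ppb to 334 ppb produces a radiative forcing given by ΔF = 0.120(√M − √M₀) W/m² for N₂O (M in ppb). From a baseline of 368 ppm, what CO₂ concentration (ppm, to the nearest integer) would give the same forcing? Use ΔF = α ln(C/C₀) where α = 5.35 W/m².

N₂O forcing: 0.120 × (√334 − √265) = 0.120 × (18.2757 − 16.2788) = 0.120 × 1.9969 = 0.23963 W/m².
Set 5.35 ln(C/368) = 0.23963: ln(C/368) = 0.23963/5.35 = 0.04479, so C = 368 × e^0.04479 = 368 × 1.04581 = 384.86 ppm.

C ≈ 385 ppm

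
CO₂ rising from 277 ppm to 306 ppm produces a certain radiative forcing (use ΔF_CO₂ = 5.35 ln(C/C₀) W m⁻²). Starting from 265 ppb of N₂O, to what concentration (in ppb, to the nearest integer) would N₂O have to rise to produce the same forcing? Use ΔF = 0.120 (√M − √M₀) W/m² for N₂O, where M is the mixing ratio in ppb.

M ≈ 429 ppb

CO₂ forcing: 5.35 × ln(306/277) = 5.35 × 0.099568 = 0.53269 W/m².
Set 0.120(√M − √265) = 0.53269: √M = 0.53269/0.120 + √265 = 4.4391 + 16.2788 = 20.7179.
M = (20.7179)² = 429.23 ppb.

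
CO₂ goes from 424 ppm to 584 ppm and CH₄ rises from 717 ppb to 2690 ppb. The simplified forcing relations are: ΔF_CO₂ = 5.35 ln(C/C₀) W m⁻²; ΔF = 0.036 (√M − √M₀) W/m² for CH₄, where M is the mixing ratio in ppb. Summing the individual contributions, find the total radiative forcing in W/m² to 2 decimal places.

ΔF = 2.62 W/m²

CO₂: 5.35 × ln(584/424) = 5.35 × ln(1.37736) = 5.35 × 0.32017 = 1.7129 W/m².
CH₄: 0.036 × (√2690 − √717) = 0.036 × (51.8652 − 26.7769) = 0.036 × 25.0883 = 0.9032 W/m².
Total ΔF = 1.7129 + 0.9032 = 2.6161 W/m².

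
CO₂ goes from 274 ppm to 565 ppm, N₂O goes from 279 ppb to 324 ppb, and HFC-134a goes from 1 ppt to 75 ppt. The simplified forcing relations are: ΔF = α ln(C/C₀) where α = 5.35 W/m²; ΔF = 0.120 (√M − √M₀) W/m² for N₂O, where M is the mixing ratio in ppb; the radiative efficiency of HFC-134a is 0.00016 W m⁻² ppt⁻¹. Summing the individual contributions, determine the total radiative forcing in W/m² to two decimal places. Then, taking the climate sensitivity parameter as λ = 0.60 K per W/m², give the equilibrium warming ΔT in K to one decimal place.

ΔF = 4.04 W/m²; ΔT = 2.4 K

CO₂: 5.35 × ln(565/274) = 5.35 × ln(2.06204) = 5.35 × 0.72370 = 3.8718 W/m².
N₂O: 0.120 × (√324 − √279) = 0.120 × (18.0000 − 16.7033) = 0.120 × 1.2967 = 0.1556 W/m².
HFC-134a: ΔF = 0.00016 × (75 − 1) = 0.00016 × 74 = 0.0118 W/m².
Total ΔF = 3.8718 + 0.1556 + 0.0118 = 4.0392 W/m².
ΔT = λ ΔF = 0.60 × 4.04 = 2.4240 K.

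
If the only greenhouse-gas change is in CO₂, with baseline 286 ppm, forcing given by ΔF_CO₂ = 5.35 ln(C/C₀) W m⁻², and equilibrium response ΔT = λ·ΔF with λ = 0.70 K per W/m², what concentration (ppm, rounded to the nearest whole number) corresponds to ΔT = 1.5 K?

C ≈ 427 ppm

Required forcing: ΔF = ΔT/λ = 1.5/0.70 = 2.1429 W/m².
Then ln(C/286) = ΔF/5.35 = 2.1429/5.35 = 0.40054.
So C = 286 × e^0.40054 = 286 × 1.49263 = 426.89 ppm.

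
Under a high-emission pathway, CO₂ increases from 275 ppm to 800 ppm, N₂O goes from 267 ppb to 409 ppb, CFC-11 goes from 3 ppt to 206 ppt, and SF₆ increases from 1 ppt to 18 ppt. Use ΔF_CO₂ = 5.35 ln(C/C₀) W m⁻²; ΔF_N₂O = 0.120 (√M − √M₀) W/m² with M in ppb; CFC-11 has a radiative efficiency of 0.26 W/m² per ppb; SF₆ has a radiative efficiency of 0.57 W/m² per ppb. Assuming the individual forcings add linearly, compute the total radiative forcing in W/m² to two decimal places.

CO₂: 5.35 × ln(800/275) = 5.35 × ln(2.90909) = 5.35 × 1.06784 = 5.7129 W/m².
N₂O: 0.120 × (√409 − √267) = 0.120 × (20.2237 − 16.3401) = 0.120 × 3.8836 = 0.4660 W/m².
CFC-11: Δ = 206 − 3 = 203 ppt = 0.203 ppb; ΔF = 0.26 × 0.203 = 0.0528 W/m².
SF₆: Δ = 18 − 1 = 17 ppt = 0.017 ppb; ΔF = 0.57 × 0.017 = 0.0097 W/m².
Total ΔF = 5.7129 + 0.4660 + 0.0528 + 0.0097 = 6.2414 W/m².

ΔF = 6.24 W/m²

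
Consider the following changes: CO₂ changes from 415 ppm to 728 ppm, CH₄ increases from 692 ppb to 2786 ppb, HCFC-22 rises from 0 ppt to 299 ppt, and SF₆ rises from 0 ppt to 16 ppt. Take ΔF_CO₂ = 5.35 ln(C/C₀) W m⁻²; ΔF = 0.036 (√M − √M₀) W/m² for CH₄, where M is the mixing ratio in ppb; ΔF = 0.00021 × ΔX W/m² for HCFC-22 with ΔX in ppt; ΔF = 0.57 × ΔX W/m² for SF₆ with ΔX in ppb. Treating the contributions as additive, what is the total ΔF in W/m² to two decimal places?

CO₂: 5.35 × ln(728/415) = 5.35 × ln(1.75422) = 5.35 × 0.56202 = 3.0068 W/m².
CH₄: 0.036 × (√2786 − √692) = 0.036 × (52.7826 − 26.3059) = 0.036 × 26.4767 = 0.9532 W/m².
HCFC-22: ΔF = 0.00021 × (299 − 0) = 0.00021 × 299 = 0.0628 W/m².
SF₆: Δ = 16 − 0 = 16 ppt = 0.016 ppb; ΔF = 0.57 × 0.016 = 0.0091 W/m².
Total ΔF = 3.0068 + 0.9532 + 0.0628 + 0.0091 = 4.0319 W/m².

ΔF = 4.03 W/m²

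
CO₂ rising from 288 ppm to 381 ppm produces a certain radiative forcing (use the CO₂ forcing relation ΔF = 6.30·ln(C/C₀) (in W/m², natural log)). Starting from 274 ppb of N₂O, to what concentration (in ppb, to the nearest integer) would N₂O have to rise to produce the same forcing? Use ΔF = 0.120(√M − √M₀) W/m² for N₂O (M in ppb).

M ≈ 976 ppb

CO₂ forcing: 6.30 × ln(381/288) = 6.30 × 0.279839 = 1.76299 W/m².
Set 0.120(√M − √274) = 1.76299: √M = 1.76299/0.120 + √274 = 14.6916 + 16.5529 = 31.2445.
M = (31.2445)² = 976.22 ppb.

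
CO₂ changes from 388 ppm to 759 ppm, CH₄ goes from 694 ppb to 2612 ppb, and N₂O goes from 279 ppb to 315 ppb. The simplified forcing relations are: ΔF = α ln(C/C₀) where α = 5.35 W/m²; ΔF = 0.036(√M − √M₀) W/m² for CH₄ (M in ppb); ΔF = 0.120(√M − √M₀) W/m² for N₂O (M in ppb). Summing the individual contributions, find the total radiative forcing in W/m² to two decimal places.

ΔF = 4.61 W/m²

CO₂: 5.35 × ln(759/388) = 5.35 × ln(1.95619) = 5.35 × 0.67100 = 3.5899 W/m².
CH₄: 0.036 × (√2612 − √694) = 0.036 × (51.1077 − 26.3439) = 0.036 × 24.7638 = 0.8915 W/m².
N₂O: 0.120 × (√315 − √279) = 0.120 × (17.7482 − 16.7033) = 0.120 × 1.0449 = 0.1254 W/m².
Total ΔF = 3.5899 + 0.8915 + 0.1254 = 4.6068 W/m².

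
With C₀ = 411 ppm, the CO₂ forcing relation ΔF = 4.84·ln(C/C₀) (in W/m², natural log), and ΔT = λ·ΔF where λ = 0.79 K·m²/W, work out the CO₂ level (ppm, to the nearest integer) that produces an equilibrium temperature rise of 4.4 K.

C ≈ 1299 ppm

Required forcing: ΔF = ΔT/λ = 4.4/0.79 = 5.5696 W/m².
Then ln(C/411) = ΔF/4.84 = 5.5696/4.84 = 1.15074.
So C = 411 × e^1.15074 = 411 × 3.16053 = 1298.98 ppm.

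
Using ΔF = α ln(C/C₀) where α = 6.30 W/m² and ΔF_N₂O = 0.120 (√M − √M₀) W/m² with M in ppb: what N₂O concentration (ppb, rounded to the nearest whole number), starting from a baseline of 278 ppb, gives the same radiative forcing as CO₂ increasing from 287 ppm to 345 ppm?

CO₂ forcing: 6.30 × ln(345/287) = 6.30 × 0.184062 = 1.15959 W/m².
Set 0.120(√M − √278) = 1.15959: √M = 1.15959/0.120 + √278 = 9.6633 + 16.6733 = 26.3366.
M = (26.3366)² = 693.62 ppb.

M ≈ 694 ppb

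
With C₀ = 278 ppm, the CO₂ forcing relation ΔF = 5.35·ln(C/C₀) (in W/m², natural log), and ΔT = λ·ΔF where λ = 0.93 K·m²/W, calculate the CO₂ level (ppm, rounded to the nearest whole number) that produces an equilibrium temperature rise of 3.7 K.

Required forcing: ΔF = ΔT/λ = 3.7/0.93 = 3.9785 W/m².
Then ln(C/278) = ΔF/5.35 = 3.9785/5.35 = 0.74364.
So C = 278 × e^0.74364 = 278 × 2.10358 = 584.80 ppm.

C ≈ 585 ppm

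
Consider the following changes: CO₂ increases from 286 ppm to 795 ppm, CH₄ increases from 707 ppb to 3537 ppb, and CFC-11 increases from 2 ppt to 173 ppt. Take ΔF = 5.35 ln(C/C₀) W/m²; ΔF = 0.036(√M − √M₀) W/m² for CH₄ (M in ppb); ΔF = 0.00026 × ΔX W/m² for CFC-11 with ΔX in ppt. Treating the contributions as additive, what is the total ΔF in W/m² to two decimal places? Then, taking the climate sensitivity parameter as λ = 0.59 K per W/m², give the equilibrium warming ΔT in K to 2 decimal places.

ΔF = 6.70 W/m²; ΔT = 3.95 K

CO₂: 5.35 × ln(795/286) = 5.35 × ln(2.77972) = 5.35 × 1.02235 = 5.4696 W/m².
CH₄: 0.036 × (√3537 − √707) = 0.036 × (59.4727 − 26.5895) = 0.036 × 32.8832 = 1.1838 W/m².
CFC-11: ΔF = 0.00026 × (173 − 2) = 0.00026 × 171 = 0.0445 W/m².
Total ΔF = 5.4696 + 1.1838 + 0.0445 = 6.6979 W/m².
ΔT = λ ΔF = 0.59 × 6.70 = 3.9530 K.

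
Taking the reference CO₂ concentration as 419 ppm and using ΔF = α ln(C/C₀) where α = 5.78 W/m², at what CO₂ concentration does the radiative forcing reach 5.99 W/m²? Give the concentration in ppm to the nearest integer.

Set 5.78 ln(C/419) = 5.99, so ln(C/419) = 5.99/5.78 = 1.03633.
Then C/419 = e^1.03633 = 2.81885, giving C = 419 × 2.81885 = 1181.10 ppm.

C ≈ 1181 ppm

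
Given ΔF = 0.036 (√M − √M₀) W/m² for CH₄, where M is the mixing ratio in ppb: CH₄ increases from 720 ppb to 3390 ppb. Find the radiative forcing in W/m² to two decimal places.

ΔF = 1.13 W/m²

CH₄: 0.036 × (√3390 − √720) = 0.036 × (58.2237 − 26.8328) = 0.036 × 31.3909 = 1.1301 W/m².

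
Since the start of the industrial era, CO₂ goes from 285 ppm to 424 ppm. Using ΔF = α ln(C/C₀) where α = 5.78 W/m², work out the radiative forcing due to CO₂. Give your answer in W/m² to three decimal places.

CO₂: 5.78 × ln(424/285) = 5.78 × ln(1.48772) = 5.78 × 0.39724 = 2.2960 W/m².

ΔF = 2.296 W/m²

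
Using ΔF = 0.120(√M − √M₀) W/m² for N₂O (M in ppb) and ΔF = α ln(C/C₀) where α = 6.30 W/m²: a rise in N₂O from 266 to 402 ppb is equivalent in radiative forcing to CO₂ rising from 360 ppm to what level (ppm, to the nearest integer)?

C ≈ 387 ppm

N₂O forcing: 0.120 × (√402 − √266) = 0.120 × (20.0499 − 16.3095) = 0.120 × 3.7404 = 0.44885 W/m².
Set 6.30 ln(C/360) = 0.44885: ln(C/360) = 0.44885/6.30 = 0.07125, so C = 360 × e^0.07125 = 360 × 1.07385 = 386.59 ppm.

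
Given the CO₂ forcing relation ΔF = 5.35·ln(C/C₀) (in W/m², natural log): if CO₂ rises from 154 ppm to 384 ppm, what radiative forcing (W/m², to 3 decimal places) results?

CO₂ absorption bands are partially saturated, so forcing scales with the logarithm of the concentration ratio.
CO₂: 5.35 × ln(384/154) = 5.35 × ln(2.49351) = 5.35 × 0.91369 = 4.8882 W/m².

ΔF = 4.888 W/m²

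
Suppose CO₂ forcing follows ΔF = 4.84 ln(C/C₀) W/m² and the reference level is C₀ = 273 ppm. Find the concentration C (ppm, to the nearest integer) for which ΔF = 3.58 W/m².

C ≈ 572 ppm

Set 4.84 ln(C/273) = 3.58, so ln(C/273) = 3.58/4.84 = 0.73967.
Then C/273 = e^0.73967 = 2.09524, giving C = 273 × 2.09524 = 572.00 ppm.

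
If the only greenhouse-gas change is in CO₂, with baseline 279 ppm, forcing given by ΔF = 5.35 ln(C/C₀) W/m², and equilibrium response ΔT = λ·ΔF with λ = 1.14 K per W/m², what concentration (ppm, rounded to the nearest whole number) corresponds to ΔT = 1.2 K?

C ≈ 340 ppm

Required forcing: ΔF = ΔT/λ = 1.2/1.14 = 1.0526 W/m².
Then ln(C/279) = ΔF/5.35 = 1.0526/5.35 = 0.19675.
So C = 279 × e^0.19675 = 279 × 1.21744 = 339.67 ppm.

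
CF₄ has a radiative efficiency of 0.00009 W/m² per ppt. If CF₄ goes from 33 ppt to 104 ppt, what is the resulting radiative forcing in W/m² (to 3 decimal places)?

ΔF = 0.006 W/m²

CF₄: ΔF = 0.00009 × (104 − 33) = 0.00009 × 71 = 0.0064 W/m².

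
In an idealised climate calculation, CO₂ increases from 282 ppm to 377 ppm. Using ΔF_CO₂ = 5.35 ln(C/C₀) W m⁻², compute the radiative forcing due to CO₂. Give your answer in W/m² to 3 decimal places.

CO₂: 5.35 × ln(377/282) = 5.35 × ln(1.33688) = 5.35 × 0.29034 = 1.5533 W/m².

ΔF = 1.553 W/m²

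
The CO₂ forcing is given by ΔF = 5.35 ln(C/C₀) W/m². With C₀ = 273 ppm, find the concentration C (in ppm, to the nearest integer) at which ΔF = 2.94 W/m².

C ≈ 473 ppm

Set 5.35 ln(C/273) = 2.94, so ln(C/273) = 2.94/5.35 = 0.54953.
Then C/273 = e^0.54953 = 1.73244, giving C = 273 × 1.73244 = 472.96 ppm.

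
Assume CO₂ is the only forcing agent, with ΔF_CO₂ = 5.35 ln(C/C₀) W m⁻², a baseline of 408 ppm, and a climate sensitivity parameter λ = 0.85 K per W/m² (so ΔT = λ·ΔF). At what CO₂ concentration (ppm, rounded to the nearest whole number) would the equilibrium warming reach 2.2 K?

Required forcing: ΔF = ΔT/λ = 2.2/0.85 = 2.5882 W/m².
Then ln(C/408) = ΔF/5.35 = 2.5882/5.35 = 0.48378.
So C = 408 × e^0.48378 = 408 × 1.62219 = 661.85 ppm.

C ≈ 662 ppm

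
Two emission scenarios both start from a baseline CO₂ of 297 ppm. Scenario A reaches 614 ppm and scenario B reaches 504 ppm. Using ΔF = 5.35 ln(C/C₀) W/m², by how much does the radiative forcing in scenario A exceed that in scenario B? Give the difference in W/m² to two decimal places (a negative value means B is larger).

ΔF_A = 5.35 ln(614/297) = 5.35 × 0.72626 = 3.8855 W/m².
ΔF_B = 5.35 ln(504/297) = 5.35 × 0.52884 = 2.8293 W/m².
Difference: 3.8855 − 2.8293 = 1.0562 W/m².
(Equivalently, ΔF_A − ΔF_B = 5.35 ln(614/504) = 5.35 × 0.19742 = 1.0562 W/m².)

ΔF_A − ΔF_B = 1.06 W/m²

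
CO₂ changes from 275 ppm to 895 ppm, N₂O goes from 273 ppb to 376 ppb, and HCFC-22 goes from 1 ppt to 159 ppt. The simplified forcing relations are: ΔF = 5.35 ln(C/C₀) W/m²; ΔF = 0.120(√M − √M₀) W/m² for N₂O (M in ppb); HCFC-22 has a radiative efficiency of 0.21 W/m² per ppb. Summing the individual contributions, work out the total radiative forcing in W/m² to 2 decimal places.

ΔF = 6.69 W/m²

CO₂: 5.35 × ln(895/275) = 5.35 × ln(3.25455) = 5.35 × 1.18005 = 6.3133 W/m².
N₂O: 0.120 × (√376 − √273) = 0.120 × (19.3907 − 16.5227) = 0.120 × 2.8680 = 0.3442 W/m².
HCFC-22: Δ = 159 − 1 = 158 ppt = 0.158 ppb; ΔF = 0.21 × 0.158 = 0.0332 W/m².
Total ΔF = 6.3133 + 0.3442 + 0.0332 = 6.6907 W/m².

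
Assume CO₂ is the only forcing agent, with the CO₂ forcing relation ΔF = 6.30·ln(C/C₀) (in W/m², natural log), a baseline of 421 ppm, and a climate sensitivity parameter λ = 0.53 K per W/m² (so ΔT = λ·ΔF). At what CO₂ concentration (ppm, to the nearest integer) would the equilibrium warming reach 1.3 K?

Required forcing: ΔF = ΔT/λ = 1.3/0.53 = 2.4528 W/m².
Then ln(C/421) = ΔF/6.30 = 2.4528/6.30 = 0.38933.
So C = 421 × e^0.38933 = 421 × 1.47599 = 621.39 ppm.

C ≈ 621 ppm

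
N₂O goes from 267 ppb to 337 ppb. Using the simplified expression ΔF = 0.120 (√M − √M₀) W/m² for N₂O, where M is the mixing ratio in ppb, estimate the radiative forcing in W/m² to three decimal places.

ΔF = 0.242 W/m²

N₂O: 0.120 × (√337 − √267) = 0.120 × (18.3576 − 16.3401) = 0.120 × 2.0175 = 0.2421 W/m².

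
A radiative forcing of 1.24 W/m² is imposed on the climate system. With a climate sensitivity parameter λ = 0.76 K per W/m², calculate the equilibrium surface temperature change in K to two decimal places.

ΔT = λ ΔF = 0.76 × 1.24 = 0.9424 K.

ΔT = 0.94 K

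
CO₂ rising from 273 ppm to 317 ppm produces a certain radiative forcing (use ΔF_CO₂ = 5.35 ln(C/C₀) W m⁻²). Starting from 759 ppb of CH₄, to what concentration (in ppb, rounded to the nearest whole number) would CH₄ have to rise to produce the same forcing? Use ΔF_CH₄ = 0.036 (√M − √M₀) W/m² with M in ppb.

M ≈ 2476 ppb

CO₂ forcing: 5.35 × ln(317/273) = 5.35 × 0.149430 = 0.79945 W/m².
Set 0.036(√M − √759) = 0.79945: √M = 0.79945/0.036 + √759 = 22.2069 + 27.5500 = 49.7569.
M = (49.7569)² = 2475.75 ppb.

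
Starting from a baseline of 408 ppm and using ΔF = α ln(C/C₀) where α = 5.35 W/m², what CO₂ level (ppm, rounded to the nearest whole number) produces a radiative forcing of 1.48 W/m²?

Set 5.35 ln(C/408) = 1.48, so ln(C/408) = 1.48/5.35 = 0.27664.
Then C/408 = e^0.27664 = 1.31869, giving C = 408 × 1.31869 = 538.03 ppm.

C ≈ 538 ppm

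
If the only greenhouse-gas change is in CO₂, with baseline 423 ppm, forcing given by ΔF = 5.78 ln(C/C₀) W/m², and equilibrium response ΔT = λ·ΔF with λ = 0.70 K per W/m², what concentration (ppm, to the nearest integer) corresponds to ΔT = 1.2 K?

Required forcing: ΔF = ΔT/λ = 1.2/0.70 = 1.7143 W/m².
Then ln(C/423) = ΔF/5.78 = 1.7143/5.78 = 0.29659.
So C = 423 × e^0.29659 = 423 × 1.34526 = 569.04 ppm.

C ≈ 569 ppm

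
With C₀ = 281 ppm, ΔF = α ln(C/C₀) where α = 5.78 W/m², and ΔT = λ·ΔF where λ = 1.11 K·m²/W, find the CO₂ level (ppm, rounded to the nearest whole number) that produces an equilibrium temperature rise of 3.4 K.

Required forcing: ΔF = ΔT/λ = 3.4/1.11 = 3.0631 W/m².
Then ln(C/281) = ΔF/5.78 = 3.0631/5.78 = 0.52995.
So C = 281 × e^0.52995 = 281 × 1.69885 = 477.38 ppm.

C ≈ 477 ppm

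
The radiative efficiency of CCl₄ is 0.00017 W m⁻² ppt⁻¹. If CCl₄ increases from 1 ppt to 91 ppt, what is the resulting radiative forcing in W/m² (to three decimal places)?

CCl₄: ΔF = 0.00017 × (91 − 1) = 0.00017 × 90 = 0.0153 W/m².

ΔF = 0.015 W/m²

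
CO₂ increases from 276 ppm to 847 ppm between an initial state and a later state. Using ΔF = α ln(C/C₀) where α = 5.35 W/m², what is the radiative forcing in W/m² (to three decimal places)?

ΔF = 5.999 W/m²

CO₂: 5.35 × ln(847/276) = 5.35 × ln(3.06884) = 5.35 × 1.12130 = 5.9990 W/m².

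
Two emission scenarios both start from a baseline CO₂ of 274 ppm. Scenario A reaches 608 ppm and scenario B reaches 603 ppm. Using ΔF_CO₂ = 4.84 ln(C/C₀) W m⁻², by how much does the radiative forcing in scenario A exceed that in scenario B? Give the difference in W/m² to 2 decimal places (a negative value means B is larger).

ΔF_A − ΔF_B = 0.04 W/m²

ΔF_A = 4.84 ln(608/274) = 4.84 × 0.79705 = 3.8577 W/m².
ΔF_B = 4.84 ln(603/274) = 4.84 × 0.78879 = 3.8177 W/m².
Difference: 3.8577 − 3.8177 = 0.0400 W/m².
(Equivalently, ΔF_A − ΔF_B = 4.84 ln(608/603) = 4.84 × 0.00826 = 0.0400 W/m².)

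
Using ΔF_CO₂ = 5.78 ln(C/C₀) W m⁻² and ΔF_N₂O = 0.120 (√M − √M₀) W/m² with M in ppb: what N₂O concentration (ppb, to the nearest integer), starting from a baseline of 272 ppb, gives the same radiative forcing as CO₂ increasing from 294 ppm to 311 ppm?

M ≈ 369 ppb

CO₂ forcing: 5.78 × ln(311/294) = 5.78 × 0.056213 = 0.32491 W/m².
Set 0.120(√M − √272) = 0.32491: √M = 0.32491/0.120 + √272 = 2.7076 + 16.4924 = 19.2000.
M = (19.2000)² = 368.64 ppb.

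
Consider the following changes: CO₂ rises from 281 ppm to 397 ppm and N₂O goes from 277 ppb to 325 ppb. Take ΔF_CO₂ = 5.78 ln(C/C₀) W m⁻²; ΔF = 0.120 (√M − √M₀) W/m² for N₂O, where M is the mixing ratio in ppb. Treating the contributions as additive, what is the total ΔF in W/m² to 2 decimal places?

CO₂: 5.78 × ln(397/281) = 5.78 × ln(1.41281) = 5.78 × 0.34558 = 1.9975 W/m².
N₂O: 0.120 × (√325 − √277) = 0.120 × (18.0278 − 16.6433) = 0.120 × 1.3845 = 0.1661 W/m².
Total ΔF = 1.9975 + 0.1661 = 2.1636 W/m².

ΔF = 2.16 W/m²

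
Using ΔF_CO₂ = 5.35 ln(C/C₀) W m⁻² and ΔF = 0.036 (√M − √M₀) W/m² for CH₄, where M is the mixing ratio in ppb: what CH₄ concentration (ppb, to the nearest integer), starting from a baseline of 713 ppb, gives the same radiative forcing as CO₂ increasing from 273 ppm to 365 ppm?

CO₂ forcing: 5.35 × ln(365/273) = 5.35 × 0.290426 = 1.55378 W/m².
Set 0.036(√M − √713) = 1.55378: √M = 1.55378/0.036 + √713 = 43.1606 + 26.7021 = 69.8627.
M = (69.8627)² = 4880.80 ppb.

M ≈ 4881 ppb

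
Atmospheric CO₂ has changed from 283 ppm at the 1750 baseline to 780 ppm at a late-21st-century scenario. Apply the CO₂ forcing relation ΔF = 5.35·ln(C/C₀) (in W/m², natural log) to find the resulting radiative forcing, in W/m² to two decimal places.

CO₂: 5.35 × ln(780/283) = 5.35 × ln(2.75618) = 5.35 × 1.01385 = 5.4241 W/m².

ΔF = 5.42 W/m²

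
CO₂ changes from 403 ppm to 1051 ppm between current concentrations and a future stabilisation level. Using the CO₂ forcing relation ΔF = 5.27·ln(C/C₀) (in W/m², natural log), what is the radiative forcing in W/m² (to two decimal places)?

CO₂: 5.27 × ln(1051/403) = 5.27 × ln(2.60794) = 5.27 × 0.95856 = 5.0516 W/m².

ΔF = 5.05 W/m²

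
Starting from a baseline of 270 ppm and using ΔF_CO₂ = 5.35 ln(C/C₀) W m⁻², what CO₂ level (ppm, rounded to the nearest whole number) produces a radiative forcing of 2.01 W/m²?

C ≈ 393 ppm

Set 5.35 ln(C/270) = 2.01, so ln(C/270) = 2.01/5.35 = 0.37570.
Then C/270 = e^0.37570 = 1.45601, giving C = 270 × 1.45601 = 393.12 ppm.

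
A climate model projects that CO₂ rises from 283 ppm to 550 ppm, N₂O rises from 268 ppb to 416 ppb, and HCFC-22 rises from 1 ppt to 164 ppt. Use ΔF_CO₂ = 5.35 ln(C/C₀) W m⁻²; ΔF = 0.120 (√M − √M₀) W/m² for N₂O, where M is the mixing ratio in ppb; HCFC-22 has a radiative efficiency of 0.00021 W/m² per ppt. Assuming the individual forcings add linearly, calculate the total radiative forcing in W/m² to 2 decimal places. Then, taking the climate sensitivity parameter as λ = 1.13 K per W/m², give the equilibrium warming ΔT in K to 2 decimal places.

CO₂: 5.35 × ln(550/283) = 5.35 × ln(1.94346) = 5.35 × 0.66447 = 3.5549 W/m².
N₂O: 0.120 × (√416 − √268) = 0.120 × (20.3961 − 16.3707) = 0.120 × 4.0254 = 0.4830 W/m².
HCFC-22: ΔF = 0.00021 × (164 − 1) = 0.00021 × 163 = 0.0342 W/m².
Total ΔF = 3.5549 + 0.4830 + 0.0342 = 4.0721 W/m².
ΔT = λ ΔF = 1.13 × 4.07 = 4.5991 K.

ΔF = 4.07 W/m²; ΔT = 4.60 K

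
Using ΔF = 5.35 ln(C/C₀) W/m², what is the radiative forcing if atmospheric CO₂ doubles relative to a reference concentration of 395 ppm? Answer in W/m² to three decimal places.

ΔF = 3.708 W/m²

Because the forcing depends only on the ratio C/C₀, the initial concentration does not enter.
ΔF = 5.35 × ln(2) = 5.35 × 0.69315 = 3.7084 W/m².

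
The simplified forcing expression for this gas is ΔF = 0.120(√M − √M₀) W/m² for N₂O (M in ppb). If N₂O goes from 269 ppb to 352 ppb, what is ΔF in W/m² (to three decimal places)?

ΔF = 0.283 W/m²

N₂O: 0.120 × (√352 − √269) = 0.120 × (18.7617 − 16.4012) = 0.120 × 2.3605 = 0.2833 W/m².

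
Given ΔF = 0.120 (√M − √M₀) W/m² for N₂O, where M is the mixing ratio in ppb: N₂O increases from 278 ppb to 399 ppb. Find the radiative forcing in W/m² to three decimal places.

N₂O: 0.120 × (√399 − √278) = 0.120 × (19.9750 − 16.6733) = 0.120 × 3.3017 = 0.3962 W/m².

ΔF = 0.396 W/m²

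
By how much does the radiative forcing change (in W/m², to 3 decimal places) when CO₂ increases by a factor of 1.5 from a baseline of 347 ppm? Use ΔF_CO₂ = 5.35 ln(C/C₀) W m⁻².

ΔF = 2.169 W/m²

Because the forcing depends only on the ratio C/C₀, the initial concentration does not enter.
ΔF = 5.35 × ln(1.5) = 5.35 × 0.40547 = 2.1693 W/m².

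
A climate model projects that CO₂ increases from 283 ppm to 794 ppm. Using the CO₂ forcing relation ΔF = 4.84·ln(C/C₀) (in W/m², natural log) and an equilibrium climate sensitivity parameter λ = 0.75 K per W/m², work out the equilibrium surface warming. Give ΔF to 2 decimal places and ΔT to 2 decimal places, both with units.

CO₂: 4.84 × ln(794/283) = 4.84 × ln(2.80565) = 4.84 × 1.03164 = 4.9931 W/m².
ΔT = λ ΔF = 0.75 × 4.99 = 3.7425 K.

ΔF = 4.99 W/m²; ΔT = 3.74 K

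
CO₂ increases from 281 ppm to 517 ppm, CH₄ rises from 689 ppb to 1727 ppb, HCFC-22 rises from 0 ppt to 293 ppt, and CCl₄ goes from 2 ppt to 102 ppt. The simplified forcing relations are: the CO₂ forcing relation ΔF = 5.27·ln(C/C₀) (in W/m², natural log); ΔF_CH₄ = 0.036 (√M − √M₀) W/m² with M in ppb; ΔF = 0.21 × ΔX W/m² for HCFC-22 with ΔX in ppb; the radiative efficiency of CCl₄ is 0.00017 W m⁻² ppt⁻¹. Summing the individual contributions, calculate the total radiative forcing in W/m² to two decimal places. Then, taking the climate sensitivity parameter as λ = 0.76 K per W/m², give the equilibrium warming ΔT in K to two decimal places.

CO₂: 5.27 × ln(517/281) = 5.27 × ln(1.83986) = 5.27 × 0.60969 = 3.2131 W/m².
CH₄: 0.036 × (√1727 − √689) = 0.036 × (41.5572 − 26.2488) = 0.036 × 15.3084 = 0.5511 W/m².
HCFC-22: Δ = 293 − 0 = 293 ppt = 0.293 ppb; ΔF = 0.21 × 0.293 = 0.0615 W/m².
CCl₄: ΔF = 0.00017 × (102 − 2) = 0.00017 × 100 = 0.0170 W/m².
Total ΔF = 3.2131 + 0.5511 + 0.0615 + 0.0170 = 3.8427 W/m².
ΔT = λ ΔF = 0.76 × 3.84 = 2.9184 K.

ΔF = 3.84 W/m²; ΔT = 2.92 K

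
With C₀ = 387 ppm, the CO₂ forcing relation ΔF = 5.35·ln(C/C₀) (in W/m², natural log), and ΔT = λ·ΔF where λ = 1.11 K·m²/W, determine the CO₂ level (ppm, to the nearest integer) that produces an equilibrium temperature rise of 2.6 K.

Required forcing: ΔF = ΔT/λ = 2.6/1.11 = 2.3423 W/m².
Then ln(C/387) = ΔF/5.35 = 2.3423/5.35 = 0.43781.
So C = 387 × e^0.43781 = 387 × 1.54931 = 599.58 ppm.

C ≈ 600 ppm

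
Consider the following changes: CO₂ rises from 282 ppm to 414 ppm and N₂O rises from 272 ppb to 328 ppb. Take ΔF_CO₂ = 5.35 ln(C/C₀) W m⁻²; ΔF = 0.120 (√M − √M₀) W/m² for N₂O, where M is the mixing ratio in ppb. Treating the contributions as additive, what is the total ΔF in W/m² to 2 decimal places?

ΔF = 2.25 W/m²

CO₂: 5.35 × ln(414/282) = 5.35 × ln(1.46809) = 5.35 × 0.38396 = 2.0542 W/m².
N₂O: 0.120 × (√328 − √272) = 0.120 × (18.1108 − 16.4924) = 0.120 × 1.6184 = 0.1942 W/m².
Total ΔF = 2.0542 + 0.1942 = 2.2484 W/m².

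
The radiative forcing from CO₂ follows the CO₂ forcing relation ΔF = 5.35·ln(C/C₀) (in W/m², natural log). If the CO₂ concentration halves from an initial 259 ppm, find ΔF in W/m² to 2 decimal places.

ΔF = -3.71 W/m²

ΔF = 5.35 × ln(0.5) = 5.35 × -0.69315 = -3.7084 W/m².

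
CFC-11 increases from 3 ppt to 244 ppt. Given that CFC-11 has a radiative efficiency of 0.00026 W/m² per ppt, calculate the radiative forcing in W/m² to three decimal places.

CFC-11: ΔF = 0.00026 × (244 − 3) = 0.00026 × 241 = 0.0627 W/m².

ΔF = 0.063 W/m²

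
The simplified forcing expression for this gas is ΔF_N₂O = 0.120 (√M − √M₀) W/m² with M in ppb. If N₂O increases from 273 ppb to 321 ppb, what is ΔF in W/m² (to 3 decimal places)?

ΔF = 0.167 W/m²

N₂O: 0.120 × (√321 − √273) = 0.120 × (17.9165 − 16.5227) = 0.120 × 1.3938 = 0.1673 W/m².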